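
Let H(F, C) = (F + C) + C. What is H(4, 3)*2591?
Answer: 25910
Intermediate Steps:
H(F, C) = F + 2*C (H(F, C) = (C + F) + C = F + 2*C)
H(4, 3)*2591 = (4 + 2*3)*2591 = (4 + 6)*2591 = 10*2591 = 25910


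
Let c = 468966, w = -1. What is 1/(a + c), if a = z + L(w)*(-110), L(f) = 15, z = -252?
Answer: 1/467064 ≈ 2.1410e-6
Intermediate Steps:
a = -1902 (a = -252 + 15*(-110) = -252 - 1650 = -1902)
1/(a + c) = 1/(-1902 + 468966) = 1/467064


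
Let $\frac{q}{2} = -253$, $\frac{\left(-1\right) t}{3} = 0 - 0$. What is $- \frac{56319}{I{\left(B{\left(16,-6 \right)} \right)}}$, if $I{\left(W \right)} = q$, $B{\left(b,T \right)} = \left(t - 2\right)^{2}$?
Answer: $\frac{56319}{506} \approx 111.3$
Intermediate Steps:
$t = 0$ ($t = - 3 \left(0 - 0\right) = - 3 \left(0 + 0\right) = \left(-3\right) 0 = 0$)
$q = -506$ ($q = 2 \left(-253\right) = -506$)
$B{\left(b,T \right)} = 4$ ($B{\left(b,T \right)} = \left(0 - 2\right)^{2} = \left(-2\right)^{2} = 4$)
$I{\left(W \right)} = -506$
$- \frac{56319}{I{\left(B{\left(16,-6 \right)} \right)}} = - \frac{56319}{-506} = \left(-56319\right) \left(- \frac{1}{506}\right) = \frac{56319}{506}$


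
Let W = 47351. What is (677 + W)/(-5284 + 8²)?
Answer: -12007/1305 ≈ -9.2008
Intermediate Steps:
(677 + W)/(-5284 + 8²) = (677 + 47351)/(-5284 + 8²) = 48028/(-5284 + 64) = 48028/(-5220) = 48028*(-1/5220) = -12007/1305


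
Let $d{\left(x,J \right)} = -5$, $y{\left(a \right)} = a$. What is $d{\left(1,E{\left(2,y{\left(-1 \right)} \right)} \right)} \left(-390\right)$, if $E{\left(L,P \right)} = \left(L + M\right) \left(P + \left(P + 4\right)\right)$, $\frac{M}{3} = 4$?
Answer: $1950$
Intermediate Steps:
$M = 12$ ($M = 3 \cdot 4 = 12$)
$E{\left(L,P \right)} = \left(4 + 2 P\right) \left(12 + L\right)$ ($E{\left(L,P \right)} = \left(L + 12\right) \left(P + \left(P + 4\right)\right) = \left(12 + L\right) \left(P + \left(4 + P\right)\right) = \left(12 + L\right) \left(4 + 2 P\right) = \left(4 + 2 P\right) \left(12 + L\right)$)
$d{\left(1,E{\left(2,y{\left(-1 \right)} \right)} \right)} \left(-390\right) = \left(-5\right) \left(-390\right) = 1950$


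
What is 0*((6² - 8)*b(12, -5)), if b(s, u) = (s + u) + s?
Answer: 0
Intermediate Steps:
b(s, u) = u + 2*s
0*((6² - 8)*b(12, -5)) = 0*((6² - 8)*(-5 + 2*12)) = 0*((36 - 8)*(-5 + 24)) = 0*(28*19) = 0*532 = 0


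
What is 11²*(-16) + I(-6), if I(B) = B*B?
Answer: -1900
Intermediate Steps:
I(B) = B²
11²*(-16) + I(-6) = 11²*(-16) + (-6)² = 121*(-16) + 36 = -1936 + 36 = -1900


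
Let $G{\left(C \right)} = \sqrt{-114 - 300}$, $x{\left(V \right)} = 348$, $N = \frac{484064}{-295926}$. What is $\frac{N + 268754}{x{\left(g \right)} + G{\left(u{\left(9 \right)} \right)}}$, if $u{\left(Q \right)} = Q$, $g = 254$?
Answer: $\frac{2306393552060}{2996694639} - \frac{19882703035 i \sqrt{46}}{2996694639} \approx 769.65 - 45.0 i$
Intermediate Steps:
$N = - \frac{242032}{147963}$ ($N = 484064 \left(- \frac{1}{295926}\right) = - \frac{242032}{147963} \approx -1.6358$)
$G{\left(C \right)} = 3 i \sqrt{46}$ ($G{\left(C \right)} = \sqrt{-414} = 3 i \sqrt{46}$)
$\frac{N + 268754}{x{\left(g \right)} + G{\left(u{\left(9 \right)} \right)}} = \frac{- \frac{242032}{147963} + 268754}{348 + 3 i \sqrt{46}} = \frac{39765406070}{147963 \left(348 + 3 i \sqrt{46}\right)}$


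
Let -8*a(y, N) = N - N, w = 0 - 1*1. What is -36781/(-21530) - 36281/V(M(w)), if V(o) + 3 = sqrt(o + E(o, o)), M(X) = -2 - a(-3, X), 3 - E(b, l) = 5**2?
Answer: 781534521/236830 + 72562*I*sqrt(6)/33 ≈ 3300.0 + 5386.1*I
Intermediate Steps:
w = -1 (w = 0 - 1 = -1)
a(y, N) = 0 (a(y, N) = -(N - N)/8 = -1/8*0 = 0)
E(b, l) = -22 (E(b, l) = 3 - 1*5**2 = 3 - 1*25 = 3 - 25 = -22)
M(X) = -2 (M(X) = -2 - 1*0 = -2 + 0 = -2)
V(o) = -3 + sqrt(-22 + o) (V(o) = -3 + sqrt(o - 22) = -3 + sqrt(-22 + o))
-36781/(-21530) - 36281/V(M(w)) = -36781/(-21530) - 36281/(-3 + sqrt(-22 - 2)) = -36781*(-1/21530) - 36281/(-3 + sqrt(-24)) = 36781/21530 - 36281/(-3 + 2*I*sqrt(6))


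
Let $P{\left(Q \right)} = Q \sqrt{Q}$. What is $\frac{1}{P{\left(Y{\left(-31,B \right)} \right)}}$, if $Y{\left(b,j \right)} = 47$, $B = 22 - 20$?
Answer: $\frac{\sqrt{47}}{2209} \approx 0.0031035$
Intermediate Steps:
$B = 2$ ($B = 22 - 20 = 2$)
$P{\left(Q \right)} = Q^{\frac{3}{2}}$
$\frac{1}{P{\left(Y{\left(-31,B \right)} \right)}} = \frac{1}{47^{\frac{3}{2}}} = \frac{1}{47 \sqrt{47}} = \frac{\sqrt{47}}{2209}$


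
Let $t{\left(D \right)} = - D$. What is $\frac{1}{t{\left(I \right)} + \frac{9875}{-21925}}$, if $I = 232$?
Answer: $- \frac{877}{203859} \approx -0.004302$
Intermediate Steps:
$\frac{1}{t{\left(I \right)} + \frac{9875}{-21925}} = \frac{1}{\left(-1\right) 232 + \frac{9875}{-21925}} = \frac{1}{-232 + 9875 \left(- \frac{1}{21925}\right)} = \frac{1}{-232 - \frac{395}{877}} = \frac{1}{- \frac{203859}{877}} = - \frac{877}{203859}$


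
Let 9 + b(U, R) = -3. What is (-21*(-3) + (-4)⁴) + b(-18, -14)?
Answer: 307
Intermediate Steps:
b(U, R) = -12 (b(U, R) = -9 - 3 = -12)
(-21*(-3) + (-4)⁴) + b(-18, -14) = (-21*(-3) + (-4)⁴) - 12 = (63 + 256) - 12 = 319 - 12 = 307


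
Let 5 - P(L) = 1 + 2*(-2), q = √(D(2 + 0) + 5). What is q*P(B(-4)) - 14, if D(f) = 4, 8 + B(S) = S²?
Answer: 10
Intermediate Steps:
B(S) = -8 + S²
q = 3 (q = √(4 + 5) = √9 = 3)
P(L) = 8 (P(L) = 5 - (1 + 2*(-2)) = 5 - (1 - 4) = 5 - 1*(-3) = 5 + 3 = 8)
q*P(B(-4)) - 14 = 3*8 - 14 = 24 - 14 = 10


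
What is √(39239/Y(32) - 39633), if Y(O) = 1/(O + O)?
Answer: √2471663 ≈ 1572.2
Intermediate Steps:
Y(O) = 1/(2*O)
√(39239/Y(32) - 39633) = √(39239/(((½)/32)) - 39633) = √(39239/(((½)*(1/32))) - 39633) = √(39239/(1/64) - 39633) = √(39239*64 - 39633) = √(2511296 - 39633) = √2471663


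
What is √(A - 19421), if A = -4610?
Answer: I*√24031 ≈ 155.02*I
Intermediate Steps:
√(A - 19421) = √(-4610 - 19421) = √(-24031) = I*√24031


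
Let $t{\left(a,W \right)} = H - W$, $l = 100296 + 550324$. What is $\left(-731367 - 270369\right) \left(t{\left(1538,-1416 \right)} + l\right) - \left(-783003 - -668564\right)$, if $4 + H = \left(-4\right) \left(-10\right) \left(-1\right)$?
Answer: $-653123743673$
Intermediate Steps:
$l = 650620$
$H = -44$ ($H = -4 + \left(-4\right) \left(-10\right) \left(-1\right) = -4 + 40 \left(-1\right) = -4 - 40 = -44$)
$t{\left(a,W \right)} = -44 - W$
$\left(-731367 - 270369\right) \left(t{\left(1538,-1416 \right)} + l\right) - \left(-783003 - -668564\right) = \left(-731367 - 270369\right) \left(\left(-44 - -1416\right) + 650620\right) - \left(-783003 - -668564\right) = - 1001736 \left(\left(-44 + 1416\right) + 650620\right) - \left(-783003 + 668564\right) = - 1001736 \left(1372 + 650620\right) - -114439 = \left(-1001736\right) 651992 + 114439 = -653123858112 + 114439 = -653123743673$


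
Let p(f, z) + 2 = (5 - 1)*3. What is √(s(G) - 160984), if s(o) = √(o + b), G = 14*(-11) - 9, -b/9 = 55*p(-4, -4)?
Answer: √(-160984 + I*√5113) ≈ 0.0891 + 401.23*I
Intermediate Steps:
p(f, z) = 10 (p(f, z) = -2 + (5 - 1)*3 = -2 + 4*3 = -2 + 12 = 10)
b = -4950 (b = -495*10 = -9*550 = -4950)
G = -163 (G = -154 - 9 = -163)
s(o) = √(-4950 + o) (s(o) = √(o - 4950) = √(-4950 + o))
√(s(G) - 160984) = √(√(-4950 - 163) - 160984) = √(√(-5113) - 160984) = √(I*√5113 - 160984) = √(-160984 + I*√5113)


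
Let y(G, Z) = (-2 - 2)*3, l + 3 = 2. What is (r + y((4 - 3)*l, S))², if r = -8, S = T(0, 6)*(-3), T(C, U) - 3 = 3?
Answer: 400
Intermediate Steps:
l = -1 (l = -3 + 2 = -1)
T(C, U) = 6 (T(C, U) = 3 + 3 = 6)
S = -18 (S = 6*(-3) = -18)
y(G, Z) = -12 (y(G, Z) = -4*3 = -12)
(r + y((4 - 3)*l, S))² = (-8 - 12)² = (-20)² = 400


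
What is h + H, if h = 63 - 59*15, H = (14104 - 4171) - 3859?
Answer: 5252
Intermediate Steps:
H = 6074 (H = 9933 - 3859 = 6074)
h = -822 (h = 63 - 885 = -822)
h + H = -822 + 6074 = 5252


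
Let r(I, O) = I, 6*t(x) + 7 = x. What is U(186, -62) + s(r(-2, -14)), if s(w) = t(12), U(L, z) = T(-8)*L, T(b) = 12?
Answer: 13397/6 ≈ 2232.8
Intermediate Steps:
t(x) = -7/6 + x/6
U(L, z) = 12*L
s(w) = ⅚ (s(w) = -7/6 + (⅙)*12 = -7/6 + 2 = ⅚)
U(186, -62) + s(r(-2, -14)) = 12*186 + ⅚ = 2232 + ⅚ = 13397/6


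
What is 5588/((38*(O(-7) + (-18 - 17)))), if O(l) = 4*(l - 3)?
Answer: -2794/1425 ≈ -1.9607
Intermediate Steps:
O(l) = -12 + 4*l (O(l) = 4*(-3 + l) = -12 + 4*l)
5588/((38*(O(-7) + (-18 - 17)))) = 5588/((38*((-12 + 4*(-7)) + (-18 - 17)))) = 5588/((38*((-12 - 28) - 35))) = 5588/((38*(-40 - 35))) = 5588/((38*(-75))) = 5588/(-2850) = 5588*(-1/2850) = -2794/1425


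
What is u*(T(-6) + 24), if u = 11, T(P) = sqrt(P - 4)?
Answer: 264 + 11*I*sqrt(10) ≈ 264.0 + 34.785*I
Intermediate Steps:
T(P) = sqrt(-4 + P)
u*(T(-6) + 24) = 11*(sqrt(-4 - 6) + 24) = 11*(sqrt(-10) + 24) = 11*(I*sqrt(10) + 24) = 11*(24 + I*sqrt(10)) = 264 + 11*I*sqrt(10)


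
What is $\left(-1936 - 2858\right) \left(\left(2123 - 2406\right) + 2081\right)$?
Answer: $-8619612$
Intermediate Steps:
$\left(-1936 - 2858\right) \left(\left(2123 - 2406\right) + 2081\right) = - 4794 \left(\left(2123 - 2406\right) + 2081\right) = - 4794 \left(-283 + 2081\right) = \left(-4794\right) 1798 = -8619612$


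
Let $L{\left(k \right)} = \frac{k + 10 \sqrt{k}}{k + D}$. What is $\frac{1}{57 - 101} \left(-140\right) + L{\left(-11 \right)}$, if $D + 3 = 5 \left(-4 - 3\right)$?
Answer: $\frac{1836}{539} - \frac{10 i \sqrt{11}}{49} \approx 3.4063 - 0.67686 i$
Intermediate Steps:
$D = -38$ ($D = -3 + 5 \left(-4 - 3\right) = -3 + 5 \left(-7\right) = -3 - 35 = -38$)
$L{\left(k \right)} = \frac{k + 10 \sqrt{k}}{-38 + k}$ ($L{\left(k \right)} = \frac{k + 10 \sqrt{k}}{k - 38} = \frac{k + 10 \sqrt{k}}{-38 + k}$)
$\frac{1}{57 - 101} \left(-140\right) + L{\left(-11 \right)} = \frac{1}{57 - 101} \left(-140\right) + \frac{-11 + 10 \sqrt{-11}}{-38 - 11} = \frac{1}{-44} \left(-140\right) + \frac{-11 + 10 i \sqrt{11}}{-49} = \left(- \frac{1}{44}\right) \left(-140\right) - \frac{-11 + 10 i \sqrt{11}}{49} = \frac{35}{11} + \left(\frac{11}{49} - \frac{10 i \sqrt{11}}{49}\right) = \frac{1836}{539} - \frac{10 i \sqrt{11}}{49}$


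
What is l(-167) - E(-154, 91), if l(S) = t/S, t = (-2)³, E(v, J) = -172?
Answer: 28732/167 ≈ 172.05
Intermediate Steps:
t = -8
l(S) = -8/S
l(-167) - E(-154, 91) = -8/(-167) - 1*(-172) = -8*(-1/167) + 172 = 8/167 + 172 = 28732/167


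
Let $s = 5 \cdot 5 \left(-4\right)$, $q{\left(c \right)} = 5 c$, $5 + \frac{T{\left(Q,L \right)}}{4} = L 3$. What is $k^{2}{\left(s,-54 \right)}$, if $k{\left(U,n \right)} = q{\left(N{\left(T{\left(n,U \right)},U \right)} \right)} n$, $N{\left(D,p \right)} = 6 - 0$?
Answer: $2624400$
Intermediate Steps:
$T{\left(Q,L \right)} = -20 + 12 L$ ($T{\left(Q,L \right)} = -20 + 4 L 3 = -20 + 4 \cdot 3 L = -20 + 12 L$)
$N{\left(D,p \right)} = 6$ ($N{\left(D,p \right)} = 6 + 0 = 6$)
$s = -100$ ($s = 25 \left(-4\right) = -100$)
$k{\left(U,n \right)} = 30 n$ ($k{\left(U,n \right)} = 5 \cdot 6 n = 30 n$)
$k^{2}{\left(s,-54 \right)} = \left(30 \left(-54\right)\right)^{2} = \left(-1620\right)^{2} = 2624400$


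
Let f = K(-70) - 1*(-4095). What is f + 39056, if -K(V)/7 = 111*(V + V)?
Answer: 151931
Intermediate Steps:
K(V) = -1554*V (K(V) = -777*(V + V) = -777*2*V = -1554*V)
f = 112875 (f = -1554*(-70) - 1*(-4095) = 108780 + 4095 = 112875)
f + 39056 = 112875 + 39056 = 151931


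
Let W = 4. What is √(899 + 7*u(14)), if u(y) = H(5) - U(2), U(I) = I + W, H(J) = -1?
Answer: 5*√34 ≈ 29.155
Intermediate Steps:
U(I) = 4 + I (U(I) = I + 4 = 4 + I)
u(y) = -7 (u(y) = -1 - (4 + 2) = -1 - 1*6 = -1 - 6 = -7)
√(899 + 7*u(14)) = √(899 + 7*(-7)) = √(899 - 49) = √850 = 5*√34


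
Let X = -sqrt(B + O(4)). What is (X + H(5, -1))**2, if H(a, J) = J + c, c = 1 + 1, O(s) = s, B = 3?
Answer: (1 - sqrt(7))**2 ≈ 2.7085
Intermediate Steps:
c = 2
H(a, J) = 2 + J (H(a, J) = J + 2 = 2 + J)
X = -sqrt(7) (X = -sqrt(3 + 4) = -sqrt(7) ≈ -2.6458)
(X + H(5, -1))**2 = (-sqrt(7) + (2 - 1))**2 = (-sqrt(7) + 1)**2 = (1 - sqrt(7))**2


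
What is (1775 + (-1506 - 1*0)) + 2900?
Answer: 3169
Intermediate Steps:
(1775 + (-1506 - 1*0)) + 2900 = (1775 + (-1506 + 0)) + 2900 = (1775 - 1506) + 2900 = 269 + 2900 = 3169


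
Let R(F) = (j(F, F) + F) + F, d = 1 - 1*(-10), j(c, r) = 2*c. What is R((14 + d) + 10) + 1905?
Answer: 2045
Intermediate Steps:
d = 11 (d = 1 + 10 = 11)
R(F) = 4*F (R(F) = (2*F + F) + F = 3*F + F = 4*F)
R((14 + d) + 10) + 1905 = 4*((14 + 11) + 10) + 1905 = 4*(25 + 10) + 1905 = 4*35 + 1905 = 140 + 1905 = 2045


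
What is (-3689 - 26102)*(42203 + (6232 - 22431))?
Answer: -774685164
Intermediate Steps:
(-3689 - 26102)*(42203 + (6232 - 22431)) = -29791*(42203 - 16199) = -29791*26004 = -774685164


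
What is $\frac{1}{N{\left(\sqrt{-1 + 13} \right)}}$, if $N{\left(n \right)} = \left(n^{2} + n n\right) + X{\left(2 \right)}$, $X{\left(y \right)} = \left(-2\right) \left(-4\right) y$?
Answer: $\frac{1}{40} \approx 0.025$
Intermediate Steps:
$X{\left(y \right)} = 8 y$
$N{\left(n \right)} = 16 + 2 n^{2}$ ($N{\left(n \right)} = \left(n^{2} + n n\right) + 8 \cdot 2 = \left(n^{2} + n^{2}\right) + 16 = 2 n^{2} + 16 = 16 + 2 n^{2}$)
$\frac{1}{N{\left(\sqrt{-1 + 13} \right)}} = \frac{1}{16 + 2 \left(\sqrt{-1 + 13}\right)^{2}} = \frac{1}{16 + 2 \left(\sqrt{12}\right)^{2}} = \frac{1}{16 + 2 \left(2 \sqrt{3}\right)^{2}} = \frac{1}{16 + 2 \cdot 12} = \frac{1}{16 + 24} = \frac{1}{40}$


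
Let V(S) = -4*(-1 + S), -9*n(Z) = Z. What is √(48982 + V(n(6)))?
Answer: √440898/3 ≈ 221.33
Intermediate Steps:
n(Z) = -Z/9
V(S) = 4 - 4*S
√(48982 + V(n(6))) = √(48982 + (4 - (-4)*6/9)) = √(48982 + (4 - 4*(-⅔))) = √(48982 + (4 + 8/3)) = √(48982 + 20/3) = √(146966/3) = √440898/3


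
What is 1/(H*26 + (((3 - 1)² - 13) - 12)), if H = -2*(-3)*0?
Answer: -1/21 ≈ -0.047619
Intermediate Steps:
H = 0 (H = 6*0 = 0)
1/(H*26 + (((3 - 1)² - 13) - 12)) = 1/(0*26 + (((3 - 1)² - 13) - 12)) = 1/(0 + ((2² - 13) - 12)) = 1/(0 + ((4 - 13) - 12)) = 1/(0 + (-9 - 12)) = 1/(0 - 21) = 1/(-21) = -1/21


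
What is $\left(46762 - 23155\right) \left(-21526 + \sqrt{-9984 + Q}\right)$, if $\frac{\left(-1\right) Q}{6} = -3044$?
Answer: $-508164282 + 141642 \sqrt{230} \approx -5.0602 \cdot 10^{8}$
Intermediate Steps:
$Q = 18264$ ($Q = \left(-6\right) \left(-3044\right) = 18264$)
$\left(46762 - 23155\right) \left(-21526 + \sqrt{-9984 + Q}\right) = \left(46762 - 23155\right) \left(-21526 + \sqrt{-9984 + 18264}\right) = 23607 \left(-21526 + \sqrt{8280}\right) = 23607 \left(-21526 + 6 \sqrt{230}\right) = -508164282 + 141642 \sqrt{230}$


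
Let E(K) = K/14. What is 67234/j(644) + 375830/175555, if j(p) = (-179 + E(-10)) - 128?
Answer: -8181331627/37814547 ≈ -216.35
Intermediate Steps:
E(K) = K/14 (E(K) = K*(1/14) = K/14)
j(p) = -2154/7 (j(p) = (-179 + (1/14)*(-10)) - 128 = (-179 - 5/7) - 128 = -1258/7 - 128 = -2154/7)
67234/j(644) + 375830/175555 = 67234/(-2154/7) + 375830/175555 = 67234*(-7/2154) + 375830*(1/175555) = -235319/1077 + 75166/35111 = -8181331627/37814547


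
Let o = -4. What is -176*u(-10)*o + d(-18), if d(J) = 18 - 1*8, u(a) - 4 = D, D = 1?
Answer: 3530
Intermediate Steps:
u(a) = 5 (u(a) = 4 + 1 = 5)
d(J) = 10 (d(J) = 18 - 8 = 10)
-176*u(-10)*o + d(-18) = -880*(-4) + 10 = -176*(-20) + 10 = 3520 + 10 = 3530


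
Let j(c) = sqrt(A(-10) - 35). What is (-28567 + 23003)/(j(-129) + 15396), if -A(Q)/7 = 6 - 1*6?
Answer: -85663344/237036851 + 5564*I*sqrt(35)/237036851 ≈ -0.36139 + 0.00013887*I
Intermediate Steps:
A(Q) = 0 (A(Q) = -7*(6 - 1*6) = -7*(6 - 6) = -7*0 = 0)
j(c) = I*sqrt(35) (j(c) = sqrt(0 - 35) = sqrt(-35) = I*sqrt(35))
(-28567 + 23003)/(j(-129) + 15396) = (-28567 + 23003)/(I*sqrt(35) + 15396) = -5564/(15396 + I*sqrt(35))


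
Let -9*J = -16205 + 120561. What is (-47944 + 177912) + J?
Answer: 1065356/9 ≈ 1.1837e+5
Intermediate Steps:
J = -104356/9 (J = -(-16205 + 120561)/9 = -⅑*104356 = -104356/9 ≈ -11595.)
(-47944 + 177912) + J = (-47944 + 177912) - 104356/9 = 129968 - 104356/9 = 1065356/9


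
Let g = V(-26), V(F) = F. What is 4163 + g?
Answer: 4137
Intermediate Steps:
g = -26
4163 + g = 4163 - 26 = 4137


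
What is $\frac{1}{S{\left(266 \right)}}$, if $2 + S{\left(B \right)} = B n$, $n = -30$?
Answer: $- \frac{1}{7982} \approx -0.00012528$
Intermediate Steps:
$S{\left(B \right)} = -2 - 30 B$ ($S{\left(B \right)} = -2 + B \left(-30\right) = -2 - 30 B$)
$\frac{1}{S{\left(266 \right)}} = \frac{1}{-2 - 7980} = \frac{1}{-7982} = - \frac{1}{7982}$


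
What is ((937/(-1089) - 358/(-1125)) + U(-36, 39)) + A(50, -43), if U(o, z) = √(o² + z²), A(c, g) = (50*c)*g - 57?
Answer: -14641270432/136125 + 3*√313 ≈ -1.0750e+5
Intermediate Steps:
A(c, g) = -57 + 50*c*g (A(c, g) = 50*c*g - 57 = -57 + 50*c*g)
((937/(-1089) - 358/(-1125)) + U(-36, 39)) + A(50, -43) = ((937/(-1089) - 358/(-1125)) + √((-36)² + 39²)) + (-57 + 50*50*(-43)) = ((937*(-1/1089) - 358*(-1/1125)) + √(1296 + 1521)) + (-57 - 107500) = ((-937/1089 + 358/1125) + √2817) - 107557 = (-73807/136125 + 3*√313) - 107557 = -14641270432/136125 + 3*√313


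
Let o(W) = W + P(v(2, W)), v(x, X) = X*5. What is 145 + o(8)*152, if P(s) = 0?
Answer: 1361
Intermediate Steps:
v(x, X) = 5*X
o(W) = W (o(W) = W + 0 = W)
145 + o(8)*152 = 145 + 8*152 = 145 + 1216 = 1361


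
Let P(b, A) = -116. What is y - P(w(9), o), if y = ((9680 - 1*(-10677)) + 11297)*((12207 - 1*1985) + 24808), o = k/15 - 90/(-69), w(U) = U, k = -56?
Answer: 1108839736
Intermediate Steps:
o = -838/345 (o = -56/15 - 90/(-69) = -56*1/15 - 90*(-1/69) = -56/15 + 30/23 = -838/345 ≈ -2.4290)
y = 1108839620 (y = ((9680 + 10677) + 11297)*((12207 - 1985) + 24808) = (20357 + 11297)*(10222 + 24808) = 31654*35030 = 1108839620)
y - P(w(9), o) = 1108839620 - 1*(-116) = 1108839620 + 116 = 1108839736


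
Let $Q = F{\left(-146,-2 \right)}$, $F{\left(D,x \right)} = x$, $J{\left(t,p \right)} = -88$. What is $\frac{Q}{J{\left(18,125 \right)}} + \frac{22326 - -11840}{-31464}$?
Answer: $- \frac{45995}{43263} \approx -1.0631$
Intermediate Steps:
$Q = -2$
$\frac{Q}{J{\left(18,125 \right)}} + \frac{22326 - -11840}{-31464} = - \frac{2}{-88} + \frac{22326 - -11840}{-31464} = \left(-2\right) \left(- \frac{1}{88}\right) + \left(22326 + 11840\right) \left(- \frac{1}{31464}\right) = \frac{1}{44} + 34166 \left(- \frac{1}{31464}\right) = \frac{1}{44} - \frac{17083}{15732} = - \frac{45995}{43263}$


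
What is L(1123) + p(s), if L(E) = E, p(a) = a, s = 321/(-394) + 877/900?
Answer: 199136219/177300 ≈ 1123.2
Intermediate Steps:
s = 28319/177300 (s = 321*(-1/394) + 877*(1/900) = -321/394 + 877/900 = 28319/177300 ≈ 0.15972)
L(1123) + p(s) = 1123 + 28319/177300 = 199136219/177300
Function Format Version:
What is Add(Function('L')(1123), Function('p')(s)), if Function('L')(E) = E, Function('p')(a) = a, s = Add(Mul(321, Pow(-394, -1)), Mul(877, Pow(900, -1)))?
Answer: Rational(199136219, 177300) ≈ 1123.2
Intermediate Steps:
s = Rational(28319, 177300) (s = Add(Mul(321, Rational(-1, 394)), Mul(877, Rational(1, 900))) = Add(Rational(-321, 394), Rational(877, 900)) = Rational(28319, 177300) ≈ 0.15972)
Add(Function('L')(1123), Function('p')(s)) = Add(1123, Rational(28319, 177300)) = Rational(199136219, 177300)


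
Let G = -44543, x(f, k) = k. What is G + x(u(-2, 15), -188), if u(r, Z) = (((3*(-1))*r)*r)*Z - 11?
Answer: -44731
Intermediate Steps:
u(r, Z) = -11 - 3*Z*r² (u(r, Z) = ((-3*r)*r)*Z - 11 = (-3*r²)*Z - 11 = -3*Z*r² - 11 = -11 - 3*Z*r²)
G + x(u(-2, 15), -188) = -44543 - 188 = -44731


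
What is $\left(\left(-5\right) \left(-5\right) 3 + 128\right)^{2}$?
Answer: $41209$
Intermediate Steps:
$\left(\left(-5\right) \left(-5\right) 3 + 128\right)^{2} = \left(25 \cdot 3 + 128\right)^{2} = \left(75 + 128\right)^{2} = 203^{2} = 41209$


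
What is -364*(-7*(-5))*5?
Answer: -63700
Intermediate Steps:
-364*(-7*(-5))*5 = -12740*5 = -364*175 = -63700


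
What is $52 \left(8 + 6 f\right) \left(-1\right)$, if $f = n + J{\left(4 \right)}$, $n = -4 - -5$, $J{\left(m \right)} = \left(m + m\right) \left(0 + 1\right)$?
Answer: $-3224$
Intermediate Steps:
$J{\left(m \right)} = 2 m$ ($J{\left(m \right)} = 2 m 1 = 2 m$)
$n = 1$ ($n = -4 + 5 = 1$)
$f = 9$ ($f = 1 + 2 \cdot 4 = 1 + 8 = 9$)
$52 \left(8 + 6 f\right) \left(-1\right) = 52 \left(8 + 6 \cdot 9\right) \left(-1\right) = 52 \left(8 + 54\right) \left(-1\right) = 52 \cdot 62 \left(-1\right) = 52 \left(-62\right) = -3224$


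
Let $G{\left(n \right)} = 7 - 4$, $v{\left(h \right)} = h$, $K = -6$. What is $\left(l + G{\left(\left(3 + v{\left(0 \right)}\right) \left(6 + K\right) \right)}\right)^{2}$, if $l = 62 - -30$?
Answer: $9025$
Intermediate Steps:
$l = 92$ ($l = 62 + 30 = 92$)
$G{\left(n \right)} = 3$ ($G{\left(n \right)} = 7 - 4 = 3$)
$\left(l + G{\left(\left(3 + v{\left(0 \right)}\right) \left(6 + K\right) \right)}\right)^{2} = \left(92 + 3\right)^{2} = 95^{2} = 9025$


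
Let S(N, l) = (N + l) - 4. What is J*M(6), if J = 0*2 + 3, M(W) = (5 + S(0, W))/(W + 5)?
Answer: 21/11 ≈ 1.9091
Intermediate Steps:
S(N, l) = -4 + N + l
M(W) = (1 + W)/(5 + W) (M(W) = (5 + (-4 + 0 + W))/(W + 5) = (5 + (-4 + W))/(5 + W) = (1 + W)/(5 + W))
J = 3 (J = 0 + 3 = 3)
J*M(6) = 3*((1 + 6)/(5 + 6)) = 3*(7/11) = 21/11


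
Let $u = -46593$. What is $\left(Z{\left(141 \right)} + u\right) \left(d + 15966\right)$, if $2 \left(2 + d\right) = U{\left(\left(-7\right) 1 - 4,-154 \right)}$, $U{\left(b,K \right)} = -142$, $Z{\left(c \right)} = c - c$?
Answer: $-740502549$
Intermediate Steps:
$Z{\left(c \right)} = 0$
$d = -73$ ($d = -2 + \frac{1}{2} \left(-142\right) = -2 - 71 = -73$)
$\left(Z{\left(141 \right)} + u\right) \left(d + 15966\right) = \left(0 - 46593\right) \left(-73 + 15966\right) = \left(-46593\right) 15893 = -740502549$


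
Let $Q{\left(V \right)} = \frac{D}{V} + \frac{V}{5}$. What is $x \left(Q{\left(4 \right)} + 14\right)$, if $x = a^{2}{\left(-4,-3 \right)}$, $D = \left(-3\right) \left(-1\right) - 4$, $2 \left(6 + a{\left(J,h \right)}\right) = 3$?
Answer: $\frac{23571}{80} \approx 294.64$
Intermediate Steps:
$a{\left(J,h \right)} = - \frac{9}{2}$ ($a{\left(J,h \right)} = -6 + \frac{1}{2} \cdot 3 = -6 + \frac{3}{2} = - \frac{9}{2}$)
$D = -1$ ($D = 3 - 4 = -1$)
$Q{\left(V \right)} = - \frac{1}{V} + \frac{V}{5}$
$x = \frac{81}{4}$ ($x = \left(- \frac{9}{2}\right)^{2} = \frac{81}{4} \approx 20.25$)
$x \left(Q{\left(4 \right)} + 14\right) = \frac{81 \left(\left(- \frac{1}{4} + \frac{1}{5} \cdot 4\right) + 14\right)}{4} = \frac{81 \left(\left(\left(-1\right) \frac{1}{4} + \frac{4}{5}\right) + 14\right)}{4} = \frac{81 \left(\left(- \frac{1}{4} + \frac{4}{5}\right) + 14\right)}{4} = \frac{81 \left(\frac{11}{20} + 14\right)}{4} = \frac{81}{4} \cdot \frac{291}{20} = \frac{23571}{80}$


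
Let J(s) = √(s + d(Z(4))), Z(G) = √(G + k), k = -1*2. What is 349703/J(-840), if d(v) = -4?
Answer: -349703*I*√211/422 ≈ -12037.0*I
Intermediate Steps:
k = -2
Z(G) = √(-2 + G) (Z(G) = √(G - 2) = √(-2 + G))
J(s) = √(-4 + s) (J(s) = √(s - 4) = √(-4 + s))
349703/J(-840) = 349703/(√(-4 - 840)) = 349703/(√(-844)) = 349703/((2*I*√211)) = 349703*(-I*√211/422) = -349703*I*√211/422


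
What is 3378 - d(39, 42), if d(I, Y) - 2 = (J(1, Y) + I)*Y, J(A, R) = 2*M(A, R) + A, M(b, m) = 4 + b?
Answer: 1276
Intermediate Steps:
J(A, R) = 8 + 3*A (J(A, R) = 2*(4 + A) + A = (8 + 2*A) + A = 8 + 3*A)
d(I, Y) = 2 + Y*(11 + I) (d(I, Y) = 2 + ((8 + 3*1) + I)*Y = 2 + ((8 + 3) + I)*Y = 2 + (11 + I)*Y = 2 + Y*(11 + I))
3378 - d(39, 42) = 3378 - (2 + 11*42 + 39*42) = 3378 - (2 + 462 + 1638) = 3378 - 1*2102 = 3378 - 2102 = 1276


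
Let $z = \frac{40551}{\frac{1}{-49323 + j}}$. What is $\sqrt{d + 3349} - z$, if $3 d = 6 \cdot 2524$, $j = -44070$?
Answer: $3787179543 + 3 \sqrt{933} \approx 3.7872 \cdot 10^{9}$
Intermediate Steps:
$d = 5048$ ($d = \frac{6 \cdot 2524}{3} = \frac{1}{3} \cdot 15144 = 5048$)
$z = -3787179543$ ($z = \frac{40551}{\frac{1}{-49323 - 44070}} = \frac{40551}{\frac{1}{-93393}} = \frac{40551}{- \frac{1}{93393}} = 40551 \left(-93393\right) = -3787179543$)
$\sqrt{d + 3349} - z = \sqrt{5048 + 3349} - -3787179543 = \sqrt{8397} + 3787179543 = 3 \sqrt{933} + 3787179543 = 3787179543 + 3 \sqrt{933}$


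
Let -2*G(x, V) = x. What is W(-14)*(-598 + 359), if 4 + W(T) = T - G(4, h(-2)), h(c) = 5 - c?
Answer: 3824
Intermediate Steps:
G(x, V) = -x/2
W(T) = -2 + T (W(T) = -4 + (T - (-1)*4/2) = -4 + (T - 1*(-2)) = -4 + (T + 2) = -4 + (2 + T) = -2 + T)
W(-14)*(-598 + 359) = (-2 - 14)*(-598 + 359) = -16*(-239) = 3824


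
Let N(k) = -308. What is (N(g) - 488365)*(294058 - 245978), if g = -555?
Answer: -23495397840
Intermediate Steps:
(N(g) - 488365)*(294058 - 245978) = (-308 - 488365)*(294058 - 245978) = -488673*48080 = -23495397840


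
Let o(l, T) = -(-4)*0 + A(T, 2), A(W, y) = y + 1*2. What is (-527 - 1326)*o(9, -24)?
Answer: -7412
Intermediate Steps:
A(W, y) = 2 + y (A(W, y) = y + 2 = 2 + y)
o(l, T) = 4 (o(l, T) = -(-4)*0 + (2 + 2) = -4*0 + 4 = 0 + 4 = 4)
(-527 - 1326)*o(9, -24) = (-527 - 1326)*4 = -1853*4 = -7412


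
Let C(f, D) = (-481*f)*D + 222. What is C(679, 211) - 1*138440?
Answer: -69050607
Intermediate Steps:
C(f, D) = 222 - 481*D*f (C(f, D) = -481*D*f + 222 = 222 - 481*D*f)
C(679, 211) - 1*138440 = (222 - 481*211*679) - 1*138440 = (222 - 68912389) - 138440 = -68912167 - 138440 = -69050607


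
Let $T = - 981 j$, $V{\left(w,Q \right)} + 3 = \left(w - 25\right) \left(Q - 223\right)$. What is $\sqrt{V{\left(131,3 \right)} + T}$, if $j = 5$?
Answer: $2 i \sqrt{7057} \approx 168.01 i$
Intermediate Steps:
$V{\left(w,Q \right)} = -3 + \left(-223 + Q\right) \left(-25 + w\right)$ ($V{\left(w,Q \right)} = -3 + \left(w - 25\right) \left(Q - 223\right) = -3 + \left(-25 + w\right) \left(-223 + Q\right) = -3 + \left(-223 + Q\right) \left(-25 + w\right)$)
$T = -4905$ ($T = \left(-981\right) 5 = -4905$)
$\sqrt{V{\left(131,3 \right)} + T} = \sqrt{\left(5572 - 29213 - 75 + 3 \cdot 131\right) - 4905} = \sqrt{\left(5572 - 29213 - 75 + 393\right) - 4905} = \sqrt{-23323 - 4905} = \sqrt{-28228} = 2 i \sqrt{7057}$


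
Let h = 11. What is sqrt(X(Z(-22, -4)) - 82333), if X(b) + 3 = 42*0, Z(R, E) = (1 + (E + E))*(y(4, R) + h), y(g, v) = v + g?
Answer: 4*I*sqrt(5146) ≈ 286.94*I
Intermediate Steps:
y(g, v) = g + v
Z(R, E) = (1 + 2*E)*(15 + R) (Z(R, E) = (1 + (E + E))*((4 + R) + 11) = (1 + 2*E)*(15 + R))
X(b) = -3 (X(b) = -3 + 42*0 = -3 + 0 = -3)
sqrt(X(Z(-22, -4)) - 82333) = sqrt(-3 - 82333) = sqrt(-82336) = 4*I*sqrt(5146)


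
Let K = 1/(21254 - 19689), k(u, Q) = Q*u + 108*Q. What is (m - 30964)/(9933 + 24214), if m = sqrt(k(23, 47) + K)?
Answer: -30964/34147 + 3*sqrt(1675542210)/53440055 ≈ -0.90449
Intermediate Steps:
k(u, Q) = 108*Q + Q*u
K = 1/1565 ≈ 0.00063898
m = 3*sqrt(1675542210)/1565 (m = sqrt(47*(108 + 23) + 1/1565) = sqrt(47*131 + 1/1565) = sqrt(6157 + 1/1565) = sqrt(9635706/1565) = 3*sqrt(1675542210)/1565 ≈ 78.467)
(m - 30964)/(9933 + 24214) = (3*sqrt(1675542210)/1565 - 30964)/(9933 + 24214) = (-30964 + 3*sqrt(1675542210)/1565)/34147 = (-30964 + 3*sqrt(1675542210)/1565)*(1/34147) = -30964/34147 + 3*sqrt(1675542210)/53440055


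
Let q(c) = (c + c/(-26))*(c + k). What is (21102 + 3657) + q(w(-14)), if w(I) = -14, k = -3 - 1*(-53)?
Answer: 315567/13 ≈ 24274.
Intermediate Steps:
k = 50 (k = -3 + 53 = 50)
q(c) = 25*c*(50 + c)/26 (q(c) = (c + c/(-26))*(c + 50) = (c + c*(-1/26))*(50 + c) = (c - c/26)*(50 + c) = (25*c/26)*(50 + c) = 25*c*(50 + c)/26)
(21102 + 3657) + q(w(-14)) = (21102 + 3657) + (25/26)*(-14)*(50 - 14) = 24759 + (25/26)*(-14)*36 = 24759 - 6300/13 = 315567/13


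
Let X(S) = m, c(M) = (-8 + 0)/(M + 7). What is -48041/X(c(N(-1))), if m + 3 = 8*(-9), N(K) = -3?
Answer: 48041/75 ≈ 640.55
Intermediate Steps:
c(M) = -8/(7 + M)
m = -75 (m = -3 + 8*(-9) = -3 - 72 = -75)
X(S) = -75
-48041/X(c(N(-1))) = -48041/(-75) = -48041*(-1/75) = 48041/75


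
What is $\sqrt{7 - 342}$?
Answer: $i \sqrt{335} \approx 18.303 i$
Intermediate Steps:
$\sqrt{7 - 342} = \sqrt{-335} = i \sqrt{335}$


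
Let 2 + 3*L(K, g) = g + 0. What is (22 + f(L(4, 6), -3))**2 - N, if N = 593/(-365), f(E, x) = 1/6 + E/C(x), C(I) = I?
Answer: 55993697/118260 ≈ 473.48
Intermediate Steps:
L(K, g) = -2/3 + g/3 (L(K, g) = -2/3 + (g + 0)/3 = -2/3 + g/3)
f(E, x) = 1/6 + E/x
N = -593/365 (N = 593*(-1/365) = -593/365 ≈ -1.6247)
(22 + f(L(4, 6), -3))**2 - N = (22 + ((-2/3 + (1/3)*6) + (1/6)*(-3))/(-3))**2 - 1*(-593/365) = (22 - ((-2/3 + 2) - 1/2)/3)**2 + 593/365 = (22 - (4/3 - 1/2)/3)**2 + 593/365 = (22 - 1/3*5/6)**2 + 593/365 = (22 - 5/18)**2 + 593/365 = (391/18)**2 + 593/365 = 152881/324 + 593/365 = 55993697/118260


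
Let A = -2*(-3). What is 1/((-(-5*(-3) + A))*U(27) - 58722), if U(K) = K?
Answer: -1/59289 ≈ -1.6867e-5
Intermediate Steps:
A = 6
1/((-(-5*(-3) + A))*U(27) - 58722) = 1/(-(-5*(-3) + 6)*27 - 58722) = 1/(-(15 + 6)*27 - 58722) = 1/(-1*21*27 - 58722) = 1/(-21*27 - 58722) = 1/(-567 - 58722) = 1/(-59289) = -1/59289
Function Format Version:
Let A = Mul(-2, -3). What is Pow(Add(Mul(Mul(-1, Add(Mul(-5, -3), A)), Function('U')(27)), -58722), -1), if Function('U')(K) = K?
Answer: Rational(-1, 59289) ≈ -1.6867e-5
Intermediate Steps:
A = 6
Pow(Add(Mul(Mul(-1, Add(Mul(-5, -3), A)), Function('U')(27)), -58722), -1) = Pow(Add(Mul(Mul(-1, Add(Mul(-5, -3), 6)), 27), -58722), -1) = Pow(Add(Mul(Mul(-1, Add(15, 6)), 27), -58722), -1) = Pow(Add(Mul(Mul(-1, 21), 27), -58722), -1) = Pow(Add(Mul(-21, 27), -58722), -1) = Pow(Add(-567, -58722), -1) = Pow(-59289, -1) = Rational(-1, 59289)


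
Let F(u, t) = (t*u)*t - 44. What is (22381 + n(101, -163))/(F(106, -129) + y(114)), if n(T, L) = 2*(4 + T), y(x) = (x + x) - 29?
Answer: 22591/1764101 ≈ 0.012806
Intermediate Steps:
y(x) = -29 + 2*x (y(x) = 2*x - 29 = -29 + 2*x)
n(T, L) = 8 + 2*T
F(u, t) = -44 + u*t² (F(u, t) = u*t² - 44 = -44 + u*t²)
(22381 + n(101, -163))/(F(106, -129) + y(114)) = (22381 + (8 + 2*101))/((-44 + 106*(-129)²) + (-29 + 2*114)) = (22381 + (8 + 202))/((-44 + 106*16641) + (-29 + 228)) = (22381 + 210)/((-44 + 1763946) + 199) = 22591/(1763902 + 199) = 22591/1764101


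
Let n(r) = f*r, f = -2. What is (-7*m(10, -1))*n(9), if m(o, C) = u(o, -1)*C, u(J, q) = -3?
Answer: 378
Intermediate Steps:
n(r) = -2*r
m(o, C) = -3*C
(-7*m(10, -1))*n(9) = (-(-21)*(-1))*(-2*9) = -7*3*(-18) = -21*(-18) = 378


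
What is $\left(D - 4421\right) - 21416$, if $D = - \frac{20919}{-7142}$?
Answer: $- \frac{184506935}{7142} \approx -25834.0$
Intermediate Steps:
$D = \frac{20919}{7142}$ ($D = \left(-20919\right) \left(- \frac{1}{7142}\right) = \frac{20919}{7142} \approx 2.929$)
$\left(D - 4421\right) - 21416 = \left(\frac{20919}{7142} - 4421\right) - 21416 = - \frac{31553863}{7142} - 21416 = - \frac{184506935}{7142}$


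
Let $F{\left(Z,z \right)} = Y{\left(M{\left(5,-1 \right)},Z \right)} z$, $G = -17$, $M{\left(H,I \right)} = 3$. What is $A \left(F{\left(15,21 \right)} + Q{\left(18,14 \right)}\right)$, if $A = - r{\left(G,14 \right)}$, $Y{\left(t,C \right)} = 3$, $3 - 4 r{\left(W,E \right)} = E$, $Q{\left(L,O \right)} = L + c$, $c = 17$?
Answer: $\frac{539}{2} \approx 269.5$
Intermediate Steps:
$Q{\left(L,O \right)} = 17 + L$ ($Q{\left(L,O \right)} = L + 17 = 17 + L$)
$r{\left(W,E \right)} = \frac{3}{4} - \frac{E}{4}$
$F{\left(Z,z \right)} = 3 z$
$A = \frac{11}{4}$ ($A = - (\frac{3}{4} - \frac{7}{2}) = \left(-1\right) \left(- \frac{11}{4}\right) = \frac{11}{4} \approx 2.75$)
$A \left(F{\left(15,21 \right)} + Q{\left(18,14 \right)}\right) = \frac{11 \left(3 \cdot 21 + \left(17 + 18\right)\right)}{4} = \frac{11 \left(63 + 35\right)}{4} = \frac{11}{4} \cdot 98 = \frac{539}{2}$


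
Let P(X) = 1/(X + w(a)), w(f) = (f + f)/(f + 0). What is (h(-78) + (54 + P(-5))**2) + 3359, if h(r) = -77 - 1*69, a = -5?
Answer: 54838/9 ≈ 6093.1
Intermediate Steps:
w(f) = 2 (w(f) = (2*f)/f = 2)
P(X) = 1/(2 + X) (P(X) = 1/(X + 2) = 1/(2 + X))
h(r) = -146 (h(r) = -77 - 69 = -146)
(h(-78) + (54 + P(-5))**2) + 3359 = (-146 + (54 + 1/(2 - 5))**2) + 3359 = (-146 + (54 + 1/(-3))**2) + 3359 = (-146 + (54 - 1/3)**2) + 3359 = (-146 + (161/3)**2) + 3359 = (-146 + 25921/9) + 3359 = 24607/9 + 3359 = 54838/9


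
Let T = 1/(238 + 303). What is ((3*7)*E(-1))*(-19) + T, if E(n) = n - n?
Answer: 1/541 ≈ 0.0018484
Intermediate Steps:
E(n) = 0
T = 1/541 ≈ 0.0018484
((3*7)*E(-1))*(-19) + T = ((3*7)*0)*(-19) + 1/541 = (21*0)*(-19) + 1/541 = 0*(-19) + 1/541 = 0 + 1/541 = 1/541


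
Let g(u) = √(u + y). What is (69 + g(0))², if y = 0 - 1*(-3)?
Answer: (69 + √3)² ≈ 5003.0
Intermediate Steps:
y = 3 (y = 0 + 3 = 3)
g(u) = √(3 + u) (g(u) = √(u + 3) = √(3 + u))
(69 + g(0))² = (69 + √(3 + 0))² = (69 + √3)²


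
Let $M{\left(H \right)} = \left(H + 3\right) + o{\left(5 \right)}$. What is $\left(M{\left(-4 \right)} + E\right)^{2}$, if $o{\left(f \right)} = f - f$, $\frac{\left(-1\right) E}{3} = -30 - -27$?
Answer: $64$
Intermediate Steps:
$E = 9$ ($E = - 3 \left(-30 - -27\right) = - 3 \left(-30 + 27\right) = \left(-3\right) \left(-3\right) = 9$)
$o{\left(f \right)} = 0$
$M{\left(H \right)} = 3 + H$ ($M{\left(H \right)} = \left(H + 3\right) + 0 = \left(3 + H\right) + 0 = 3 + H$)
$\left(M{\left(-4 \right)} + E\right)^{2} = \left(\left(3 - 4\right) + 9\right)^{2} = \left(-1 + 9\right)^{2} = 8^{2} = 64$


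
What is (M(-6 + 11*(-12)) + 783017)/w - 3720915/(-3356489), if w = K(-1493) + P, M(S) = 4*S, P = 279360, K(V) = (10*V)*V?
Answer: 17321365715627/15151090651330 ≈ 1.1432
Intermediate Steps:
K(V) = 10*V**2
w = 22569850 (w = 10*(-1493)**2 + 279360 = 10*2229049 + 279360 = 22290490 + 279360 = 22569850)
(M(-6 + 11*(-12)) + 783017)/w - 3720915/(-3356489) = (4*(-6 + 11*(-12)) + 783017)/22569850 - 3720915/(-3356489) = (4*(-6 - 132) + 783017)*(1/22569850) - 3720915*(-1/3356489) = (4*(-138) + 783017)*(1/22569850) + 3720915/3356489 = (-552 + 783017)*(1/22569850) + 3720915/3356489 = 782465*(1/22569850) + 3720915/3356489 = 156493/4513970 + 3720915/3356489 = 17321365715627/15151090651330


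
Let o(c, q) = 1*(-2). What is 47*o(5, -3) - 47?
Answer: -141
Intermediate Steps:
o(c, q) = -2
47*o(5, -3) - 47 = 47*(-2) - 47 = -94 - 47 = -141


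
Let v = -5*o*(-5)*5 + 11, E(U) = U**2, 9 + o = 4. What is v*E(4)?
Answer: -9824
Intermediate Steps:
o = -5 (o = -9 + 4 = -5)
v = -614 (v = -5*(-5*(-5))*5 + 11 = -125*5 + 11 = -5*125 + 11 = -625 + 11 = -614)
v*E(4) = -614*4**2 = -614*16 = -9824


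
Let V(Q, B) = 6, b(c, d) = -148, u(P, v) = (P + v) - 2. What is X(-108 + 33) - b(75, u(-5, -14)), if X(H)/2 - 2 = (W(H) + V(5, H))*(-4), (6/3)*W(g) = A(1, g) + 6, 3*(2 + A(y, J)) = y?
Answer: 260/3 ≈ 86.667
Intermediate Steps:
u(P, v) = -2 + P + v
A(y, J) = -2 + y/3
W(g) = 13/6 (W(g) = ((-2 + (1/3)*1) + 6)/2 = ((-2 + 1/3) + 6)/2 = (-5/3 + 6)/2 = (1/2)*(13/3) = 13/6)
X(H) = -184/3 (X(H) = 4 + 2*((13/6 + 6)*(-4)) = 4 + 2*((49/6)*(-4)) = 4 + 2*(-98/3) = 4 - 196/3 = -184/3)
X(-108 + 33) - b(75, u(-5, -14)) = -184/3 - 1*(-148) = -184/3 + 148 = 260/3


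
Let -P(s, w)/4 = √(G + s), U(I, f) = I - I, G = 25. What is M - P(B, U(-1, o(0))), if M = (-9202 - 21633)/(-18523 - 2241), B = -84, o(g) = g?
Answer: 30835/20764 + 4*I*√59 ≈ 1.485 + 30.725*I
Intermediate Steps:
U(I, f) = 0
M = 30835/20764 (M = -30835/(-20764) = -30835*(-1/20764) = 30835/20764 ≈ 1.4850)
P(s, w) = -4*√(25 + s)
M - P(B, U(-1, o(0))) = 30835/20764 - (-4)*√(25 - 84) = 30835/20764 - (-4)*√(-59) = 30835/20764 - (-4)*I*√59 = 30835/20764 + 4*I*√59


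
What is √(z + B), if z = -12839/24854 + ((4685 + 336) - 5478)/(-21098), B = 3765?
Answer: √223854189407492413/7711319 ≈ 61.356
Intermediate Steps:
z = -64879736/131092423 (z = -12839*1/24854 + (5021 - 5478)*(-1/21098) = -12839/24854 - 457*(-1/21098) = -12839/24854 + 457/21098 = -64879736/131092423 ≈ -0.49492)
√(z + B) = √(-64879736/131092423 + 3765) = √(493498092859/131092423) = √223854189407492413/7711319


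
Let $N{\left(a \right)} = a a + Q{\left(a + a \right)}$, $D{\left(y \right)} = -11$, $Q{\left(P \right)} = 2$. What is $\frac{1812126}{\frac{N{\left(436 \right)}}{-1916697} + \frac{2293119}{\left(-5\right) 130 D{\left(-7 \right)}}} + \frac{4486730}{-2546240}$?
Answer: $\frac{702375418953315199629}{124308995869626848} \approx 5650.2$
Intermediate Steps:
$N{\left(a \right)} = 2 + a^{2}$ ($N{\left(a \right)} = a a + 2 = a^{2} + 2 = 2 + a^{2}$)
$\frac{1812126}{\frac{N{\left(436 \right)}}{-1916697} + \frac{2293119}{\left(-5\right) 130 D{\left(-7 \right)}}} + \frac{4486730}{-2546240} = \frac{1812126}{\frac{2 + 436^{2}}{-1916697} + \frac{2293119}{\left(-5\right) 130 \left(-11\right)}} + \frac{4486730}{-2546240} = \frac{1812126}{\left(2 + 190096\right) \left(- \frac{1}{1916697}\right) + \frac{2293119}{\left(-650\right) \left(-11\right)}} + 4486730 \left(- \frac{1}{2546240}\right) = \frac{1812126}{190098 \left(- \frac{1}{1916697}\right) + \frac{2293119}{7150}} - \frac{448673}{254624} = \frac{1812126}{- \frac{63366}{638899} + 2293119 \cdot \frac{1}{7150}} - \frac{448673}{254624} = \frac{1812126}{- \frac{63366}{638899} + \frac{2293119}{7150}} - \frac{448673}{254624} = \frac{1812126}{\frac{1464618369081}{4568127850}} - \frac{448673}{254624} = 1812126 \cdot \frac{4568127850}{1464618369081} - \frac{448673}{254624} = \frac{2759341082769700}{488206123027} - \frac{448673}{254624} = \frac{702375418953315199629}{124308995869626848}$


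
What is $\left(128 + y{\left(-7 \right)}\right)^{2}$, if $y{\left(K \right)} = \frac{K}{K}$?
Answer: $16641$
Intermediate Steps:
$y{\left(K \right)} = 1$
$\left(128 + y{\left(-7 \right)}\right)^{2} = \left(128 + 1\right)^{2} = 129^{2} = 16641$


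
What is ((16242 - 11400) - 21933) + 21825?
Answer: 4734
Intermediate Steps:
((16242 - 11400) - 21933) + 21825 = (4842 - 21933) + 21825 = -17091 + 21825 = 4734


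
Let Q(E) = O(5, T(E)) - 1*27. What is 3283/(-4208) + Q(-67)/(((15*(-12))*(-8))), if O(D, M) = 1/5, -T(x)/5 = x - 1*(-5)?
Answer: -94537/118350 ≈ -0.79879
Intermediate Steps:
T(x) = -25 - 5*x (T(x) = -5*(x - 1*(-5)) = -5*(x + 5) = -5*(5 + x) = -25 - 5*x)
O(D, M) = ⅕
Q(E) = -134/5 (Q(E) = ⅕ - 1*27 = ⅕ - 27 = -134/5)
3283/(-4208) + Q(-67)/(((15*(-12))*(-8))) = 3283/(-4208) - 134/(5*((15*(-12))*(-8))) = 3283*(-1/4208) - 134/(5*((-180*(-8)))) = -3283/4208 - 134/5/1440 = -3283/4208 - 134/5*1/1440 = -3283/4208 - 67/3600 = -94537/118350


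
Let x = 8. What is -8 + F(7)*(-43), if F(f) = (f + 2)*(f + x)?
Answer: -5813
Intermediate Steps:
F(f) = (2 + f)*(8 + f) (F(f) = (f + 2)*(f + 8) = (2 + f)*(8 + f))
-8 + F(7)*(-43) = -8 + (16 + 7² + 10*7)*(-43) = -8 + (16 + 49 + 70)*(-43) = -8 + 135*(-43) = -8 - 5805 = -5813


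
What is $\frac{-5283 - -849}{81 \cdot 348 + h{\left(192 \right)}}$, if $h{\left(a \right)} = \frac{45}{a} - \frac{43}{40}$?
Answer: $- \frac{1418880}{9019891} \approx -0.15731$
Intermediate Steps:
$h{\left(a \right)} = - \frac{43}{40} + \frac{45}{a}$ ($h{\left(a \right)} = \frac{45}{a} - \frac{43}{40} = - \frac{43}{40} + \frac{45}{a}$)
$\frac{-5283 - -849}{81 \cdot 348 + h{\left(192 \right)}} = \frac{-5283 - -849}{81 \cdot 348 - \left(\frac{43}{40} - \frac{45}{192}\right)} = \frac{-5283 + 849}{28188 + \left(- \frac{43}{40} + 45 \cdot \frac{1}{192}\right)} = - \frac{4434}{28188 + \left(- \frac{43}{40} + \frac{15}{64}\right)} = - \frac{4434}{28188 - \frac{269}{320}} = - \frac{4434}{\frac{9019891}{320}} = \left(-4434\right) \frac{320}{9019891} = - \frac{1418880}{9019891}$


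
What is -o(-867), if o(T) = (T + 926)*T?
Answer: 51153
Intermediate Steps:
o(T) = T*(926 + T) (o(T) = (926 + T)*T = T*(926 + T))
-o(-867) = -(-867)*(926 - 867) = -(-867)*59 = -1*(-51153) = 51153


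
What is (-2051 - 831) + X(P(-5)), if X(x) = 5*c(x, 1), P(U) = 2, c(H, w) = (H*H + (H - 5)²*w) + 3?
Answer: -2802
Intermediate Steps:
c(H, w) = 3 + H² + w*(-5 + H)² (c(H, w) = (H² + (-5 + H)²*w) + 3 = (H² + w*(-5 + H)²) + 3 = 3 + H² + w*(-5 + H)²)
X(x) = 15 + 5*x² + 5*(-5 + x)² (X(x) = 5*(3 + x² + 1*(-5 + x)²) = 5*(3 + x² + (-5 + x)²) = 15 + 5*x² + 5*(-5 + x)²)
(-2051 - 831) + X(P(-5)) = (-2051 - 831) + (140 - 50*2 + 10*2²) = -2882 + (140 - 100 + 10*4) = -2882 + (140 - 100 + 40) = -2882 + 80 = -2802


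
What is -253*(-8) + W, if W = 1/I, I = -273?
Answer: 552551/273 ≈ 2024.0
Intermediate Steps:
W = -1/273 (W = 1/(-273) = -1/273 ≈ -0.0036630)
-253*(-8) + W = -253*(-8) - 1/273 = 2024 - 1/273 = 552551/273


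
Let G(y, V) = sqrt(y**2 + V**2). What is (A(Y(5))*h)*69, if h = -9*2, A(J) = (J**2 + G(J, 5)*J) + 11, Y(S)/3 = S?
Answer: -293112 - 93150*sqrt(10) ≈ -5.8768e+5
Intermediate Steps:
G(y, V) = sqrt(V**2 + y**2)
Y(S) = 3*S
A(J) = 11 + J**2 + J*sqrt(25 + J**2) (A(J) = (J**2 + sqrt(5**2 + J**2)*J) + 11 = (J**2 + sqrt(25 + J**2)*J) + 11 = (J**2 + J*sqrt(25 + J**2)) + 11 = 11 + J**2 + J*sqrt(25 + J**2))
h = -18
(A(Y(5))*h)*69 = ((11 + (3*5)**2 + (3*5)*sqrt(25 + (3*5)**2))*(-18))*69 = ((11 + 15**2 + 15*sqrt(25 + 15**2))*(-18))*69 = ((11 + 225 + 15*sqrt(25 + 225))*(-18))*69 = ((11 + 225 + 15*sqrt(250))*(-18))*69 = ((11 + 225 + 15*(5*sqrt(10)))*(-18))*69 = ((11 + 225 + 75*sqrt(10))*(-18))*69 = ((236 + 75*sqrt(10))*(-18))*69 = (-4248 - 1350*sqrt(10))*69 = -293112 - 93150*sqrt(10)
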